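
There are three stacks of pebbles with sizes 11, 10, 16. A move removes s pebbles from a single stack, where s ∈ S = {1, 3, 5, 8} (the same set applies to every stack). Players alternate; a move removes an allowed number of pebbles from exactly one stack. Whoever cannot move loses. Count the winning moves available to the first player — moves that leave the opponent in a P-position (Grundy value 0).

All stacks use S = {1, 3, 5, 8}:
G(0) = 0
G(1) = mex{0} = 1
G(2) = mex{1} = 0
G(3) = mex{0,0} = 1
G(4) = mex{1,1} = 0
G(5) = mex{0,0,0} = 1
G(6) = mex{1,1,1} = 0
G(7) = mex{0,0,0} = 1
G(8) = mex{1,1,1,0} = 2
G(9) = mex{2,0,0,1} = 3
G(10) = mex{3,1,1,0} = 2
G(11) = mex{2,2,0,1} = 3
G(12) = mex{3,3,1,0} = 2
G(13) = mex{2,2,2,1} = 0
G(14) = mex{0,3,3,0} = 1
G(15) = mex{1,2,2,1} = 0
G(16) = mex{0,0,3,2} = 1
Stack A: G(11) = 3.
Stack B: G(10) = 2.
Stack C: G(16) = 1.
Combined Grundy value = 3 ⊕ 2 ⊕ 1 = 0.
A winning move leaves total XOR = 0, i.e. changes one component's Grundy value g to g ⊕ X where X is the current total.
Stack A: target g' = 3⊕0 = 3, but every legal move changes the Grundy value (mex property), so 0 moves.
Stack B: target g' = 2⊕0 = 2, but every legal move changes the Grundy value (mex property), so 0 moves.
Stack C: target g' = 1⊕0 = 1, but every legal move changes the Grundy value (mex property), so 0 moves.

0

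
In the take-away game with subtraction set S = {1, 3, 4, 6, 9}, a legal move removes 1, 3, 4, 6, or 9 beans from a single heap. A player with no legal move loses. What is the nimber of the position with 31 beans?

n :  0  1  2  3  4  5  6  7  8  9 10 11 12 13 14 15 16 17 18 19 20 21 22 23 24 25 26 27 28 29 30 31
G :  0  1  0  1  2  3  2  0  1  4  3  2  0  1  0  1  2  3  2  0  1  4  3  2  0  1  0  1  2  3  2  0

0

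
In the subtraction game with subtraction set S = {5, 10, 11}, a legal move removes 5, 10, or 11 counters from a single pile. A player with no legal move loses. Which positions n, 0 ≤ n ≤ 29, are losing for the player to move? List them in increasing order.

0, 1, 2, 3, 4, 16, 17, 18, 19, 20

n :  0  1  2  3  4  5  6  7  8  9 10 11 12 13 14 15 16 17 18 19 20 21 22 23 24 25 26 27 28 29
G :  0  0  0  0  0  1  1  1  1  1  2  2  2  2  2  3  0  0  0  0  0  1  1  1  1  1  2  2  2  2
P-positions are exactly the n with G(n) = 0.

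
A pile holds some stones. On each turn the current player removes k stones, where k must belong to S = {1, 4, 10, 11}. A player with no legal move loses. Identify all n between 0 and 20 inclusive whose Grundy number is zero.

0, 2, 5, 7, 14, 19

G(0) = 0
G(1) = mex{0} = 1
G(2) = mex{1} = 0
G(3) = mex{0} = 1
G(4) = mex{1,0} = 2
G(5) = mex{2,1} = 0
G(6) = mex{0,0} = 1
G(7) = mex{1,1} = 0
G(8) = mex{0,2} = 1
G(9) = mex{1,0} = 2
G(10) = mex{2,1,0} = 3
G(11) = mex{3,0,1,0} = 2
G(12) = mex{2,1,0,1} = 3
G(13) = mex{3,2,1,0} = 4
G(14) = mex{4,3,2,1} = 0
G(15) = mex{0,2,0,2} = 1
G(16) = mex{1,3,1,0} = 2
G(17) = mex{2,4,0,1} = 3
G(18) = mex{3,0,1,0} = 2
G(19) = mex{2,1,2,1} = 0
G(20) = mex{0,2,3,2} = 1
P-positions are exactly the n with G(n) = 0.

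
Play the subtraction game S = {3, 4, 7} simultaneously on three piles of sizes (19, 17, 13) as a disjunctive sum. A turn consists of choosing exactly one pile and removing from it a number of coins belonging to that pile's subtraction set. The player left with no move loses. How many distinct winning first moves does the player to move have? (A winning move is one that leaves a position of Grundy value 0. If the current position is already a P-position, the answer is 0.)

0

All piles use S = {3, 4, 7}:
n :  0  1  2  3  4  5  6  7  8  9 10 11 12 13 14 15 16 17 18 19
G :  0  0  0  1  1  1  2  2  2  3  0  0  0  1  1  1  2  2  2  3
Pile A: G(19) = 3.
Pile B: G(17) = 2.
Pile C: G(13) = 1.
Combined Grundy value = 3 ⊕ 2 ⊕ 1 = 0.
A winning move leaves total XOR = 0, i.e. changes one component's Grundy value g to g ⊕ X where X is the current total.
Pile A: target g' = 3⊕0 = 3, but every legal move changes the Grundy value (mex property), so 0 moves.
Pile B: target g' = 2⊕0 = 2, but every legal move changes the Grundy value (mex property), so 0 moves.
Pile C: target g' = 1⊕0 = 1, but every legal move changes the Grundy value (mex property), so 0 moves.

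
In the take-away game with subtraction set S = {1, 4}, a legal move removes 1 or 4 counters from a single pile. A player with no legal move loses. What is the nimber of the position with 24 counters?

2

n :  0  1  2  3  4  5  6  7  8  9 10 11 12 13 14 15 16 17 18 19 20 21 22 23 24
G :  0  1  0  1  2  0  1  0  1  2  0  1  0  1  2  0  1  0  1  2  0  1  0  1  2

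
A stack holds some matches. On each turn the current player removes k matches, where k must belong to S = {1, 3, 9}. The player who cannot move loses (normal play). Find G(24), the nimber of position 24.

0

n :  0  1  2  3  4  5  6  7  8  9 10 11 12 13 14 15 16 17 18 19 20 21 22 23 24
G :  0  1  0  1  0  1  0  1  0  1  0  1  0  1  0  1  0  1  0  1  0  1  0  1  0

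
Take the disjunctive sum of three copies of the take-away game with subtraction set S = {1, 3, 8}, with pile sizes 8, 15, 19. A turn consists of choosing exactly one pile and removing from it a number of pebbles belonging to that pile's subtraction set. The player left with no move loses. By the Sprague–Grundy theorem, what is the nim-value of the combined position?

0

All piles use S = {1, 3, 8}:
G(0) = 0
G(1) = mex{0} = 1
G(2) = mex{1} = 0
G(3) = mex{0,0} = 1
G(4) = mex{1,1} = 0
G(5) = mex{0,0} = 1
G(6) = mex{1,1} = 0
G(7) = mex{0,0} = 1
G(8) = mex{1,1,0} = 2
G(9) = mex{2,0,1} = 3
G(10) = mex{3,1,0} = 2
G(11) = mex{2,2,1} = 0
G(12) = mex{0,3,0} = 1
G(13) = mex{1,2,1} = 0
G(14) = mex{0,0,0} = 1
G(15) = mex{1,1,1} = 0
G(16) = mex{0,0,2} = 1
G(17) = mex{1,1,3} = 0
G(18) = mex{0,0,2} = 1
G(19) = mex{1,1,0} = 2
Pile A: G(8) = 2.
Pile B: G(15) = 0.
Pile C: G(19) = 2.
Combined Grundy value = 2 ⊕ 0 ⊕ 2 = 0.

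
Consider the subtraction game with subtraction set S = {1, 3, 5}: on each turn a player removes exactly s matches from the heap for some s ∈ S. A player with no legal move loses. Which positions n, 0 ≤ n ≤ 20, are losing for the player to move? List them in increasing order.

G(0) = 0
G(1) = mex{0} = 1
G(2) = mex{1} = 0
G(3) = mex{0,0} = 1
G(4) = mex{1,1} = 0
G(5) = mex{0,0,0} = 1
G(6) = mex{1,1,1} = 0
G(7) = mex{0,0,0} = 1
G(8) = mex{1,1,1} = 0
G(9) = mex{0,0,0} = 1
G(10) = mex{1,1,1} = 0
G(11) = mex{0,0,0} = 1
G(12) = mex{1,1,1} = 0
G(13) = mex{0,0,0} = 1
G(14) = mex{1,1,1} = 0
G(15) = mex{0,0,0} = 1
G(16) = mex{1,1,1} = 0
G(17) = mex{0,0,0} = 1
G(18) = mex{1,1,1} = 0
G(19) = mex{0,0,0} = 1
G(20) = mex{1,1,1} = 0
P-positions are exactly the n with G(n) = 0.

0, 2, 4, 6, 8, 10, 12, 14, 16, 18, 20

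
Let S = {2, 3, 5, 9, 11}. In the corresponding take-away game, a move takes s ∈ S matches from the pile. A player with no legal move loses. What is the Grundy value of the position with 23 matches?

1

n :  0  1  2  3  4  5  6  7  8  9 10 11 12 13 14 15 16 17 18 19 20 21 22 23
G :  0  0  1  1  2  2  3  0  0  1  1  2  2  3  0  0  1  1  2  2  3  0  0  1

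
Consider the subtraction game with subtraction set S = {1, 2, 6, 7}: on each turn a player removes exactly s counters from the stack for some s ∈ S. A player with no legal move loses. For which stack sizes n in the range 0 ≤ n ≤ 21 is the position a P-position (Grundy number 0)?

G(0) = 0
G(1) = mex{0} = 1
G(2) = mex{1,0} = 2
G(3) = mex{2,1} = 0
G(4) = mex{0,2} = 1
G(5) = mex{1,0} = 2
G(6) = mex{2,1,0} = 3
G(7) = mex{3,2,1,0} = 4
G(8) = mex{4,3,2,1} = 0
G(9) = mex{0,4,0,2} = 1
G(10) = mex{1,0,1,0} = 2
G(11) = mex{2,1,2,1} = 0
G(12) = mex{0,2,3,2} = 1
G(13) = mex{1,0,4,3} = 2
G(14) = mex{2,1,0,4} = 3
G(15) = mex{3,2,1,0} = 4
G(16) = mex{4,3,2,1} = 0
G(17) = mex{0,4,0,2} = 1
G(18) = mex{1,0,1,0} = 2
G(19) = mex{2,1,2,1} = 0
G(20) = mex{0,2,3,2} = 1
G(21) = mex{1,0,4,3} = 2
P-positions are exactly the n with G(n) = 0.

0, 3, 8, 11, 16, 19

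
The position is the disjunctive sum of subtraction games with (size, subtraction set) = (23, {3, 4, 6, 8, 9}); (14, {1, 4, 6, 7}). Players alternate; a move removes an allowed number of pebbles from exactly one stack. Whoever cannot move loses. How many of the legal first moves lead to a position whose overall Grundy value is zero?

3

Stack A, S = {3, 4, 6, 8, 9}:
n :  0  1  2  3  4  5  6  7  8  9 10 11 12 13 14 15 16 17 18 19 20 21 22 23
G :  0  0  0  1  1  1  2  2  2  3  3  3  0  0  0  1  1  1  2  2  2  3  3  3
G_A(23) = 3.
Stack B, S = {1, 4, 6, 7}:
n :  0  1  2  3  4  5  6  7  8  9 10 11 12 13 14
G :  0  1  0  1  2  0  1  2  3  2  0  1  2  0  1
G_B(14) = 1.
Combined Grundy value = 3 ⊕ 1 = 2.
A winning move leaves total XOR = 0, i.e. changes one component's Grundy value g to g ⊕ X where X is the current total.
Stack A: need g' = 3⊕2 = 1. Options: 23−3→G=2, 23−4→G=2, 23−6→G=1, 23−8→G=1, 23−9→G=0. Hits: 2.
Stack B: need g' = 1⊕2 = 3. Options: 14−1→G=0, 14−4→G=0, 14−6→G=3, 14−7→G=2. Hits: 1.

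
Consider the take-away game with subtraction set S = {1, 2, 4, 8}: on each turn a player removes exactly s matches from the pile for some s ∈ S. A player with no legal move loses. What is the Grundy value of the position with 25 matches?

1

G(0) = 0
G(1) = mex{0} = 1
G(2) = mex{1,0} = 2
G(3) = mex{2,1} = 0
G(4) = mex{0,2,0} = 1
G(5) = mex{1,0,1} = 2
G(6) = mex{2,1,2} = 0
G(7) = mex{0,2,0} = 1
G(8) = mex{1,0,1,0} = 2
G(9) = mex{2,1,2,1} = 0
G(10) = mex{0,2,0,2} = 1
G(11) = mex{1,0,1,0} = 2
G(12) = mex{2,1,2,1} = 0
G(13) = mex{0,2,0,2} = 1
G(14) = mex{1,0,1,0} = 2
G(15) = mex{2,1,2,1} = 0
G(16) = mex{0,2,0,2} = 1
G(17) = mex{1,0,1,0} = 2
G(18) = mex{2,1,2,1} = 0
G(19) = mex{0,2,0,2} = 1
G(20) = mex{1,0,1,0} = 2
G(21) = mex{2,1,2,1} = 0
G(22) = mex{0,2,0,2} = 1
G(23) = mex{1,0,1,0} = 2
G(24) = mex{2,1,2,1} = 0
G(25) = mex{0,2,0,2} = 1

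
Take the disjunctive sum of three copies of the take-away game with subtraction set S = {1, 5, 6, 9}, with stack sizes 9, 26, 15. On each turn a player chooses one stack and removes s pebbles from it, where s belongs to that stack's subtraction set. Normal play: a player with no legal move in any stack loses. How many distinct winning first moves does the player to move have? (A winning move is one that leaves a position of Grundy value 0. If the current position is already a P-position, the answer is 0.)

All stacks use S = {1, 5, 6, 9}:
G(0) = 0
G(1) = mex{0} = 1
G(2) = mex{1} = 0
G(3) = mex{0} = 1
G(4) = mex{1} = 0
G(5) = mex{0,0} = 1
G(6) = mex{1,1,0} = 2
G(7) = mex{2,0,1} = 3
G(8) = mex{3,1,0} = 2
G(9) = mex{2,0,1,0} = 3
G(10) = mex{3,1,0,1} = 2
G(11) = mex{2,2,1,0} = 3
G(12) = mex{3,3,2,1} = 0
G(13) = mex{0,2,3,0} = 1
G(14) = mex{1,3,2,1} = 0
G(15) = mex{0,2,3,2} = 1
G(16) = mex{1,3,2,3} = 0
G(17) = mex{0,0,3,2} = 1
G(18) = mex{1,1,0,3} = 2
G(19) = mex{2,0,1,2} = 3
G(20) = mex{3,1,0,3} = 2
G(21) = mex{2,0,1,0} = 3
G(22) = mex{3,1,0,1} = 2
G(23) = mex{2,2,1,0} = 3
G(24) = mex{3,3,2,1} = 0
G(25) = mex{0,2,3,0} = 1
G(26) = mex{1,3,2,1} = 0
Stack A: G(9) = 3.
Stack B: G(26) = 0.
Stack C: G(15) = 1.
Combined Grundy value = 3 ⊕ 0 ⊕ 1 = 2.
A winning move leaves total XOR = 0, i.e. changes one component's Grundy value g to g ⊕ X where X is the current total.
Stack A: need g' = 3⊕2 = 1. Options: 9−1→G=2, 9−5→G=0, 9−6→G=1, 9−9→G=0. Hits: 1.
Stack B: need g' = 0⊕2 = 2. Options: 26−1→G=1, 26−5→G=3, 26−6→G=2, 26−9→G=1. Hits: 1.
Stack C: need g' = 1⊕2 = 3. Options: 15−1→G=0, 15−5→G=2, 15−6→G=3, 15−9→G=2. Hits: 1.

3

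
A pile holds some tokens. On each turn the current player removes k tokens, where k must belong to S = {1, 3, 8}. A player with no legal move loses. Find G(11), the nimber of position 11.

n :  0  1  2  3  4  5  6  7  8  9 10 11
G :  0  1  0  1  0  1  0  1  2  3  2  0

0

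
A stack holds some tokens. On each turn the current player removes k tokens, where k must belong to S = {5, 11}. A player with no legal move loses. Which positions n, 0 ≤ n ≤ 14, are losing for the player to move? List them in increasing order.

0, 1, 2, 3, 4, 10

G(0) = 0
G(1) = mex{} = 0
G(2) = mex{} = 0
G(3) = mex{} = 0
G(4) = mex{} = 0
G(5) = mex{0} = 1
G(6) = mex{0} = 1
G(7) = mex{0} = 1
G(8) = mex{0} = 1
G(9) = mex{0} = 1
G(10) = mex{1} = 0
G(11) = mex{1,0} = 2
G(12) = mex{1,0} = 2
G(13) = mex{1,0} = 2
G(14) = mex{1,0} = 2
P-positions are exactly the n with G(n) = 0.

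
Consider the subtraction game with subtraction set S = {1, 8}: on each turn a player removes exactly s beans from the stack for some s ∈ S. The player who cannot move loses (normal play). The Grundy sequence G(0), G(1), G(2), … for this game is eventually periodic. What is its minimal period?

9

G(0) = 0
G(1) = mex{0} = 1
G(2) = mex{1} = 0
G(3) = mex{0} = 1
G(4) = mex{1} = 0
G(5) = mex{0} = 1
G(6) = mex{1} = 0
G(7) = mex{0} = 1
G(8) = mex{1,0} = 2
G(9) = mex{2,1} = 0
G(10) = mex{0,0} = 1
G(11) = mex{1,1} = 0
G(12) = mex{0,0} = 1
G(13) = mex{1,1} = 0
G(14) = mex{0,0} = 1
G(15) = mex{1,1} = 0
G(16) = mex{0,2} = 1
G(17) = mex{1,0} = 2
G(18) = mex{2,1} = 0
G(19) = mex{0,0} = 1
G(n+9) = G(n) holds for n = 0,…,7 (a full window of length max(S) = 8), so the sequence is purely periodic with period 9.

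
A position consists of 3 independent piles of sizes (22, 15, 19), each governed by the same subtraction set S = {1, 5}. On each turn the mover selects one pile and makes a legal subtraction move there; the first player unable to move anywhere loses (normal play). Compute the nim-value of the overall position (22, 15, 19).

All piles use S = {1, 5}:
n :  0  1  2  3  4  5  6  7  8  9 10 11 12 13 14 15 16 17 18 19 20 21 22
G :  0  1  0  1  0  1  0  1  0  1  0  1  0  1  0  1  0  1  0  1  0  1  0
Pile A: G(22) = 0.
Pile B: G(15) = 1.
Pile C: G(19) = 1.
Combined Grundy value = 0 ⊕ 1 ⊕ 1 = 0.

0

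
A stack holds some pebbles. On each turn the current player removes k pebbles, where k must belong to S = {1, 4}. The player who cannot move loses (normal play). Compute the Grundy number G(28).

G(0) = 0
G(1) = mex{0} = 1
G(2) = mex{1} = 0
G(3) = mex{0} = 1
G(4) = mex{1,0} = 2
G(5) = mex{2,1} = 0
G(6) = mex{0,0} = 1
G(7) = mex{1,1} = 0
G(8) = mex{0,2} = 1
G(9) = mex{1,0} = 2
G(10) = mex{2,1} = 0
G(11) = mex{0,0} = 1
G(12) = mex{1,1} = 0
G(13) = mex{0,2} = 1
G(14) = mex{1,0} = 2
G(15) = mex{2,1} = 0
G(16) = mex{0,0} = 1
G(17) = mex{1,1} = 0
G(18) = mex{0,2} = 1
G(19) = mex{1,0} = 2
G(20) = mex{2,1} = 0
G(21) = mex{0,0} = 1
G(22) = mex{1,1} = 0
G(23) = mex{0,2} = 1
G(24) = mex{1,0} = 2
G(25) = mex{2,1} = 0
G(26) = mex{0,0} = 1
G(27) = mex{1,1} = 0
G(28) = mex{0,2} = 1

1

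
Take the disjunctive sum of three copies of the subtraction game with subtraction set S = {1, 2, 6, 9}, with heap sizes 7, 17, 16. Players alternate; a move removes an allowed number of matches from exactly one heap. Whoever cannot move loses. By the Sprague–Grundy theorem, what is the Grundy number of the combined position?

All heaps use S = {1, 2, 6, 9}:
n :  0  1  2  3  4  5  6  7  8  9 10 11 12 13 14 15 16 17
G :  0  1  2  0  1  2  3  0  1  2  0  1  2  3  0  1  2  0
Heap A: G(7) = 0.
Heap B: G(17) = 0.
Heap C: G(16) = 2.
Combined Grundy value = 0 ⊕ 0 ⊕ 2 = 2.

2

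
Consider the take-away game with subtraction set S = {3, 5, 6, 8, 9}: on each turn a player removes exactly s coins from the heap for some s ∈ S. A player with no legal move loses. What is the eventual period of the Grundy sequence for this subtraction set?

12

G(0) = 0
G(1) = mex{} = 0
G(2) = mex{} = 0
G(3) = mex{0} = 1
G(4) = mex{0} = 1
G(5) = mex{0,0} = 1
G(6) = mex{1,0,0} = 2
G(7) = mex{1,0,0} = 2
G(8) = mex{1,1,0,0} = 2
G(9) = mex{2,1,1,0,0} = 3
G(10) = mex{2,1,1,0,0} = 3
G(11) = mex{2,2,1,1,0} = 3
G(12) = mex{3,2,2,1,1} = 0
G(13) = mex{3,2,2,1,1} = 0
G(14) = mex{3,3,2,2,1} = 0
G(15) = mex{0,3,3,2,2} = 1
G(16) = mex{0,3,3,2,2} = 1
G(17) = mex{0,0,3,3,2} = 1
G(18) = mex{1,0,0,3,3} = 2
G(19) = mex{1,0,0,3,3} = 2
G(20) = mex{1,1,0,0,3} = 2
G(21) = mex{2,1,1,0,0} = 3
G(22) = mex{2,1,1,0,0} = 3
G(23) = mex{2,2,1,1,0} = 3
G(24) = mex{3,2,2,1,1} = 0
G(25) = mex{3,2,2,1,1} = 0
G(n+12) = G(n) holds for n = 0,…,8 (a full window of length max(S) = 9), so the sequence is purely periodic with period 12.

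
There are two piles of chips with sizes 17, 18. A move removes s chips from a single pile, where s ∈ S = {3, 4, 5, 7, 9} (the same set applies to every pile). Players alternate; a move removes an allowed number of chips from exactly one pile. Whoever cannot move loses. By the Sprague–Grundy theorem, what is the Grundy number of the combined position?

3

All piles use S = {3, 4, 5, 7, 9}:
n :  0  1  2  3  4  5  6  7  8  9 10 11 12 13 14 15 16 17 18
G :  0  0  0  1  1  1  2  2  2  3  3  3  0  0  0  1  1  1  2
Pile A: G(17) = 1.
Pile B: G(18) = 2.
Combined Grundy value = 1 ⊕ 2 = 3.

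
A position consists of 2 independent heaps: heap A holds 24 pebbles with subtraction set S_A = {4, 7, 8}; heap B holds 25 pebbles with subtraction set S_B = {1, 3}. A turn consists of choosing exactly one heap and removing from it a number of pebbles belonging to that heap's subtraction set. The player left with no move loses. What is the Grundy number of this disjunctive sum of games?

Heap A, S = {4, 7, 8}:
G(0) = 0
G(1) = mex{} = 0
G(2) = mex{} = 0
G(3) = mex{} = 0
G(4) = mex{0} = 1
G(5) = mex{0} = 1
G(6) = mex{0} = 1
G(7) = mex{0,0} = 1
G(8) = mex{1,0,0} = 2
G(9) = mex{1,0,0} = 2
G(10) = mex{1,0,0} = 2
G(11) = mex{1,1,0} = 2
G(12) = mex{2,1,1} = 0
G(13) = mex{2,1,1} = 0
G(14) = mex{2,1,1} = 0
G(15) = mex{2,2,1} = 0
G(16) = mex{0,2,2} = 1
G(17) = mex{0,2,2} = 1
G(18) = mex{0,2,2} = 1
G(19) = mex{0,0,2} = 1
G(20) = mex{1,0,0} = 2
G(21) = mex{1,0,0} = 2
G(22) = mex{1,0,0} = 2
G(23) = mex{1,1,0} = 2
G(24) = mex{2,1,1} = 0
G_A(24) = 0.
Heap B, S = {1, 3}:
G(0) = 0
G(1) = mex{0} = 1
G(2) = mex{1} = 0
G(3) = mex{0,0} = 1
G(4) = mex{1,1} = 0
G(5) = mex{0,0} = 1
G(6) = mex{1,1} = 0
G(7) = mex{0,0} = 1
G(8) = mex{1,1} = 0
G(9) = mex{0,0} = 1
G(10) = mex{1,1} = 0
G(11) = mex{0,0} = 1
G(12) = mex{1,1} = 0
G(13) = mex{0,0} = 1
G(14) = mex{1,1} = 0
G(15) = mex{0,0} = 1
G(16) = mex{1,1} = 0
G(17) = mex{0,0} = 1
G(18) = mex{1,1} = 0
G(19) = mex{0,0} = 1
G(20) = mex{1,1} = 0
G(21) = mex{0,0} = 1
G(22) = mex{1,1} = 0
G(23) = mex{0,0} = 1
G(24) = mex{1,1} = 0
G(25) = mex{0,0} = 1
G_B(25) = 1.
Combined Grundy value = 0 ⊕ 1 = 1.

1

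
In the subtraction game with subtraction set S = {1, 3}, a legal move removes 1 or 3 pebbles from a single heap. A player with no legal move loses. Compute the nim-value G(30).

G(0) = 0
G(1) = mex{0} = 1
G(2) = mex{1} = 0
G(3) = mex{0,0} = 1
G(4) = mex{1,1} = 0
G(5) = mex{0,0} = 1
G(6) = mex{1,1} = 0
G(7) = mex{0,0} = 1
G(8) = mex{1,1} = 0
G(9) = mex{0,0} = 1
G(10) = mex{1,1} = 0
G(11) = mex{0,0} = 1
G(12) = mex{1,1} = 0
G(13) = mex{0,0} = 1
G(14) = mex{1,1} = 0
G(15) = mex{0,0} = 1
G(16) = mex{1,1} = 0
G(17) = mex{0,0} = 1
G(18) = mex{1,1} = 0
G(19) = mex{0,0} = 1
G(20) = mex{1,1} = 0
G(21) = mex{0,0} = 1
G(22) = mex{1,1} = 0
G(23) = mex{0,0} = 1
G(24) = mex{1,1} = 0
G(25) = mex{0,0} = 1
G(26) = mex{1,1} = 0
G(27) = mex{0,0} = 1
G(28) = mex{1,1} = 0
G(29) = mex{0,0} = 1
G(30) = mex{1,1} = 0

0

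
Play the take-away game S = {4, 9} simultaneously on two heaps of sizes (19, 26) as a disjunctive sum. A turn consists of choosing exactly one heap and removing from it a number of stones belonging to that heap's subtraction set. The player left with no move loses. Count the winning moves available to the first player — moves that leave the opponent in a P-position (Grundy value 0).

All heaps use S = {4, 9}:
n :  0  1  2  3  4  5  6  7  8  9 10 11 12 13 14 15 16 17 18 19 20 21 22 23 24 25 26
G :  0  0  0  0  1  1  1  1  0  2  2  2  1  0  0  0  0  1  1  1  1  0  2  2  2  1  0
Heap A: G(19) = 1.
Heap B: G(26) = 0.
Combined Grundy value = 1 ⊕ 0 = 1.
A winning move leaves total XOR = 0, i.e. changes one component's Grundy value g to g ⊕ X where X is the current total.
Heap A: need g' = 1⊕1 = 0. Options: 19−4→G=0, 19−9→G=2. Hits: 1.
Heap B: need g' = 0⊕1 = 1. Options: 26−4→G=2, 26−9→G=1. Hits: 1.

2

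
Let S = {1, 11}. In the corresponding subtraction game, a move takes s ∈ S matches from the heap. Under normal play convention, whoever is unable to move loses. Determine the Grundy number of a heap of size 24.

G(0) = 0
G(1) = mex{0} = 1
G(2) = mex{1} = 0
G(3) = mex{0} = 1
G(4) = mex{1} = 0
G(5) = mex{0} = 1
G(6) = mex{1} = 0
G(7) = mex{0} = 1
G(8) = mex{1} = 0
G(9) = mex{0} = 1
G(10) = mex{1} = 0
G(11) = mex{0,0} = 1
G(12) = mex{1,1} = 0
G(13) = mex{0,0} = 1
G(14) = mex{1,1} = 0
G(15) = mex{0,0} = 1
G(16) = mex{1,1} = 0
G(17) = mex{0,0} = 1
G(18) = mex{1,1} = 0
G(19) = mex{0,0} = 1
G(20) = mex{1,1} = 0
G(21) = mex{0,0} = 1
G(22) = mex{1,1} = 0
G(23) = mex{0,0} = 1
G(24) = mex{1,1} = 0

0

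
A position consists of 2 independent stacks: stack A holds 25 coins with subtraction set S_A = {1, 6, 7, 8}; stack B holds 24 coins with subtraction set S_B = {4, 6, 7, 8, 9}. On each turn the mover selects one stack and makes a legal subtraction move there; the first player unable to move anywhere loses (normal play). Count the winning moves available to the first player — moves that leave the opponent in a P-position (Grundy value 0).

1

Stack A, S = {1, 6, 7, 8}:
n :  0  1  2  3  4  5  6  7  8  9 10 11 12 13 14 15 16 17 18 19 20 21 22 23 24 25
G :  0  1  0  1  0  1  2  3  2  3  2  3  4  0  1  0  1  0  1  2  3  2  3  2  3  4
G_A(25) = 4.
Stack B, S = {4, 6, 7, 8, 9}:
n :  0  1  2  3  4  5  6  7  8  9 10 11 12 13 14 15 16 17 18 19 20 21 22 23 24
G :  0  0  0  0  1  1  1  1  2  2  2  2  3  0  0  0  0  1  1  1  1  2  2  2  2
G_B(24) = 2.
Combined Grundy value = 4 ⊕ 2 = 6.
A winning move leaves total XOR = 0, i.e. changes one component's Grundy value g to g ⊕ X where X is the current total.
Stack A: need g' = 4⊕6 = 2. Options: 25−1→G=3, 25−6→G=2, 25−7→G=1, 25−8→G=0. Hits: 1.
Stack B: need g' = 2⊕6 = 4. Options: 24−4→G=1, 24−6→G=1, 24−7→G=1, 24−8→G=0, 24−9→G=0. Hits: 0.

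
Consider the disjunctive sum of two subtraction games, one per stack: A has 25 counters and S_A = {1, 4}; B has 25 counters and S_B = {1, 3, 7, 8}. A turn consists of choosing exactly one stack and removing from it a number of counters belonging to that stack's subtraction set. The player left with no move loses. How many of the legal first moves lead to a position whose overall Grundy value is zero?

2

Stack A, S = {1, 4}:
G(0) = 0
G(1) = mex{0} = 1
G(2) = mex{1} = 0
G(3) = mex{0} = 1
G(4) = mex{1,0} = 2
G(5) = mex{2,1} = 0
G(6) = mex{0,0} = 1
G(7) = mex{1,1} = 0
G(8) = mex{0,2} = 1
G(9) = mex{1,0} = 2
G(10) = mex{2,1} = 0
G(11) = mex{0,0} = 1
G(12) = mex{1,1} = 0
G(13) = mex{0,2} = 1
G(14) = mex{1,0} = 2
G(15) = mex{2,1} = 0
G(16) = mex{0,0} = 1
G(17) = mex{1,1} = 0
G(18) = mex{0,2} = 1
G(19) = mex{1,0} = 2
G(20) = mex{2,1} = 0
G(21) = mex{0,0} = 1
G(22) = mex{1,1} = 0
G(23) = mex{0,2} = 1
G(24) = mex{1,0} = 2
G(25) = mex{2,1} = 0
G_A(25) = 0.
Stack B, S = {1, 3, 7, 8}:
n :  0  1  2  3  4  5  6  7  8  9 10 11 12 13 14 15 16 17 18 19 20 21 22 23 24 25
G :  0  1  0  1  0  1  0  1  2  3  2  3  2  3  2  0  1  0  1  0  1  0  1  2  3  2
G_B(25) = 2.
Combined Grundy value = 0 ⊕ 2 = 2.
A winning move leaves total XOR = 0, i.e. changes one component's Grundy value g to g ⊕ X where X is the current total.
Stack A: need g' = 0⊕2 = 2. Options: 25−1→G=2, 25−4→G=1. Hits: 1.
Stack B: need g' = 2⊕2 = 0. Options: 25−1→G=3, 25−3→G=1, 25−7→G=1, 25−8→G=0. Hits: 1.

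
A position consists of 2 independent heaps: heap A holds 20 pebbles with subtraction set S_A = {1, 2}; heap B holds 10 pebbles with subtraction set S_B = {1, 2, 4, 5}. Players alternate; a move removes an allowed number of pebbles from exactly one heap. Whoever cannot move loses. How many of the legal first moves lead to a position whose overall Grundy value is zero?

3

Heap A, S = {1, 2}:
G(0) = 0
G(1) = mex{0} = 1
G(2) = mex{1,0} = 2
G(3) = mex{2,1} = 0
G(4) = mex{0,2} = 1
G(5) = mex{1,0} = 2
G(6) = mex{2,1} = 0
G(7) = mex{0,2} = 1
G(8) = mex{1,0} = 2
G(9) = mex{2,1} = 0
G(10) = mex{0,2} = 1
G(11) = mex{1,0} = 2
G(12) = mex{2,1} = 0
G(13) = mex{0,2} = 1
G(14) = mex{1,0} = 2
G(15) = mex{2,1} = 0
G(16) = mex{0,2} = 1
G(17) = mex{1,0} = 2
G(18) = mex{2,1} = 0
G(19) = mex{0,2} = 1
G(20) = mex{1,0} = 2
G_A(20) = 2.
Heap B, S = {1, 2, 4, 5}:
n :  0  1  2  3  4  5  6  7  8  9 10
G :  0  1  2  0  1  2  0  1  2  0  1
G_B(10) = 1.
Combined Grundy value = 2 ⊕ 1 = 3.
A winning move leaves total XOR = 0, i.e. changes one component's Grundy value g to g ⊕ X where X is the current total.
Heap A: need g' = 2⊕3 = 1. Options: 20−1→G=1, 20−2→G=0. Hits: 1.
Heap B: need g' = 1⊕3 = 2. Options: 10−1→G=0, 10−2→G=2, 10−4→G=0, 10−5→G=2. Hits: 2.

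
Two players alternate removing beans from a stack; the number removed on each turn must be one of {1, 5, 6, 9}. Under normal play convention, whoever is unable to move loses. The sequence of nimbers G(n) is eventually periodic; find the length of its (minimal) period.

G(0) = 0
G(1) = mex{0} = 1
G(2) = mex{1} = 0
G(3) = mex{0} = 1
G(4) = mex{1} = 0
G(5) = mex{0,0} = 1
G(6) = mex{1,1,0} = 2
G(7) = mex{2,0,1} = 3
G(8) = mex{3,1,0} = 2
G(9) = mex{2,0,1,0} = 3
G(10) = mex{3,1,0,1} = 2
G(11) = mex{2,2,1,0} = 3
G(12) = mex{3,3,2,1} = 0
G(13) = mex{0,2,3,0} = 1
G(14) = mex{1,3,2,1} = 0
G(15) = mex{0,2,3,2} = 1
G(16) = mex{1,3,2,3} = 0
G(17) = mex{0,0,3,2} = 1
G(18) = mex{1,1,0,3} = 2
G(19) = mex{2,0,1,2} = 3
G(20) = mex{3,1,0,3} = 2
G(21) = mex{2,0,1,0} = 3
G(22) = mex{3,1,0,1} = 2
G(23) = mex{2,2,1,0} = 3
G(24) = mex{3,3,2,1} = 0
G(25) = mex{0,2,3,0} = 1
G(n+12) = G(n) holds for n = 0,…,8 (a full window of length max(S) = 9), so the sequence is purely periodic with period 12.

12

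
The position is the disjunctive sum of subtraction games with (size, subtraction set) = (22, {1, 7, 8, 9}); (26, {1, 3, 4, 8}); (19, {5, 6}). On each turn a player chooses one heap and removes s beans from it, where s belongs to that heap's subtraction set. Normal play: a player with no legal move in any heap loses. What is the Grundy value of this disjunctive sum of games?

2

Heap A, S = {1, 7, 8, 9}:
G(0) = 0
G(1) = mex{0} = 1
G(2) = mex{1} = 0
G(3) = mex{0} = 1
G(4) = mex{1} = 0
G(5) = mex{0} = 1
G(6) = mex{1} = 0
G(7) = mex{0,0} = 1
G(8) = mex{1,1,0} = 2
G(9) = mex{2,0,1,0} = 3
G(10) = mex{3,1,0,1} = 2
G(11) = mex{2,0,1,0} = 3
G(12) = mex{3,1,0,1} = 2
G(13) = mex{2,0,1,0} = 3
G(14) = mex{3,1,0,1} = 2
G(15) = mex{2,2,1,0} = 3
G(16) = mex{3,3,2,1} = 0
G(17) = mex{0,2,3,2} = 1
G(18) = mex{1,3,2,3} = 0
G(19) = mex{0,2,3,2} = 1
G(20) = mex{1,3,2,3} = 0
G(21) = mex{0,2,3,2} = 1
G(22) = mex{1,3,2,3} = 0
G_A(22) = 0.
Heap B, S = {1, 3, 4, 8}:
G(0) = 0
G(1) = mex{0} = 1
G(2) = mex{1} = 0
G(3) = mex{0,0} = 1
G(4) = mex{1,1,0} = 2
G(5) = mex{2,0,1} = 3
G(6) = mex{3,1,0} = 2
G(7) = mex{2,2,1} = 0
G(8) = mex{0,3,2,0} = 1
G(9) = mex{1,2,3,1} = 0
G(10) = mex{0,0,2,0} = 1
G(11) = mex{1,1,0,1} = 2
G(12) = mex{2,0,1,2} = 3
G(13) = mex{3,1,0,3} = 2
G(14) = mex{2,2,1,2} = 0
G(15) = mex{0,3,2,0} = 1
G(16) = mex{1,2,3,1} = 0
G(17) = mex{0,0,2,0} = 1
G(18) = mex{1,1,0,1} = 2
G(19) = mex{2,0,1,2} = 3
G(20) = mex{3,1,0,3} = 2
G(21) = mex{2,2,1,2} = 0
G(22) = mex{0,3,2,0} = 1
G(23) = mex{1,2,3,1} = 0
G(24) = mex{0,0,2,0} = 1
G(25) = mex{1,1,0,1} = 2
G(26) = mex{2,0,1,2} = 3
G_B(26) = 3.
Heap C, S = {5, 6}:
n :  0  1  2  3  4  5  6  7  8  9 10 11 12 13 14 15 16 17 18 19
G :  0  0  0  0  0  1  1  1  1  1  2  0  0  0  0  0  1  1  1  1
G_C(19) = 1.
Combined Grundy value = 0 ⊕ 3 ⊕ 1 = 2.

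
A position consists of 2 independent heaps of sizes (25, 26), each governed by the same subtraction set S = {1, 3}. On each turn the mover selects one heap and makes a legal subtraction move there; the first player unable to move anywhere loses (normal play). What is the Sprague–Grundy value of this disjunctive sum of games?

1

All heaps use S = {1, 3}:
G(0) = 0
G(1) = mex{0} = 1
G(2) = mex{1} = 0
G(3) = mex{0,0} = 1
G(4) = mex{1,1} = 0
G(5) = mex{0,0} = 1
G(6) = mex{1,1} = 0
G(7) = mex{0,0} = 1
G(8) = mex{1,1} = 0
G(9) = mex{0,0} = 1
G(10) = mex{1,1} = 0
G(11) = mex{0,0} = 1
G(12) = mex{1,1} = 0
G(13) = mex{0,0} = 1
G(14) = mex{1,1} = 0
G(15) = mex{0,0} = 1
G(16) = mex{1,1} = 0
G(17) = mex{0,0} = 1
G(18) = mex{1,1} = 0
G(19) = mex{0,0} = 1
G(20) = mex{1,1} = 0
G(21) = mex{0,0} = 1
G(22) = mex{1,1} = 0
G(23) = mex{0,0} = 1
G(24) = mex{1,1} = 0
G(25) = mex{0,0} = 1
G(26) = mex{1,1} = 0
Heap A: G(25) = 1.
Heap B: G(26) = 0.
Combined Grundy value = 1 ⊕ 0 = 1.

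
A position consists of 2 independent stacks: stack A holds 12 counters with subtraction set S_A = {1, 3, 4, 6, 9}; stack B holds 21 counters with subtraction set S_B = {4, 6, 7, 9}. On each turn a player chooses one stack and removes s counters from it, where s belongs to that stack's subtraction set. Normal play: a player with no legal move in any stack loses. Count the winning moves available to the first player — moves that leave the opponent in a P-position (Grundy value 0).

4

Stack A, S = {1, 3, 4, 6, 9}:
G(0) = 0
G(1) = mex{0} = 1
G(2) = mex{1} = 0
G(3) = mex{0,0} = 1
G(4) = mex{1,1,0} = 2
G(5) = mex{2,0,1} = 3
G(6) = mex{3,1,0,0} = 2
G(7) = mex{2,2,1,1} = 0
G(8) = mex{0,3,2,0} = 1
G(9) = mex{1,2,3,1,0} = 4
G(10) = mex{4,0,2,2,1} = 3
G(11) = mex{3,1,0,3,0} = 2
G(12) = mex{2,4,1,2,1} = 0
G_A(12) = 0.
Stack B, S = {4, 6, 7, 9}:
G(0) = 0
G(1) = mex{} = 0
G(2) = mex{} = 0
G(3) = mex{} = 0
G(4) = mex{0} = 1
G(5) = mex{0} = 1
G(6) = mex{0,0} = 1
G(7) = mex{0,0,0} = 1
G(8) = mex{1,0,0} = 2
G(9) = mex{1,0,0,0} = 2
G(10) = mex{1,1,0,0} = 2
G(11) = mex{1,1,1,0} = 2
G(12) = mex{2,1,1,0} = 3
G(13) = mex{2,1,1,1} = 0
G(14) = mex{2,2,1,1} = 0
G(15) = mex{2,2,2,1} = 0
G(16) = mex{3,2,2,1} = 0
G(17) = mex{0,2,2,2} = 1
G(18) = mex{0,3,2,2} = 1
G(19) = mex{0,0,3,2} = 1
G(20) = mex{0,0,0,2} = 1
G(21) = mex{1,0,0,3} = 2
G_B(21) = 2.
Combined Grundy value = 0 ⊕ 2 = 2.
A winning move leaves total XOR = 0, i.e. changes one component's Grundy value g to g ⊕ X where X is the current total.
Stack A: need g' = 0⊕2 = 2. Options: 12−1→G=2, 12−3→G=4, 12−4→G=1, 12−6→G=2, 12−9→G=1. Hits: 2.
Stack B: need g' = 2⊕2 = 0. Options: 21−4→G=1, 21−6→G=0, 21−7→G=0, 21−9→G=3. Hits: 2.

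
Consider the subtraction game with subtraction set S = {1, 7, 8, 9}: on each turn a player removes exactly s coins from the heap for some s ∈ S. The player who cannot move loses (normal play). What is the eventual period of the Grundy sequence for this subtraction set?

G(0) = 0
G(1) = mex{0} = 1
G(2) = mex{1} = 0
G(3) = mex{0} = 1
G(4) = mex{1} = 0
G(5) = mex{0} = 1
G(6) = mex{1} = 0
G(7) = mex{0,0} = 1
G(8) = mex{1,1,0} = 2
G(9) = mex{2,0,1,0} = 3
G(10) = mex{3,1,0,1} = 2
G(11) = mex{2,0,1,0} = 3
G(12) = mex{3,1,0,1} = 2
G(13) = mex{2,0,1,0} = 3
G(14) = mex{3,1,0,1} = 2
G(15) = mex{2,2,1,0} = 3
G(16) = mex{3,3,2,1} = 0
G(17) = mex{0,2,3,2} = 1
G(18) = mex{1,3,2,3} = 0
G(19) = mex{0,2,3,2} = 1
G(20) = mex{1,3,2,3} = 0
G(21) = mex{0,2,3,2} = 1
G(22) = mex{1,3,2,3} = 0
G(23) = mex{0,0,3,2} = 1
G(24) = mex{1,1,0,3} = 2
G(25) = mex{2,0,1,0} = 3
G(26) = mex{3,1,0,1} = 2
G(27) = mex{2,0,1,0} = 3
G(28) = mex{3,1,0,1} = 2
G(29) = mex{2,0,1,0} = 3
G(30) = mex{3,1,0,1} = 2
G(31) = mex{2,2,1,0} = 3
G(32) = mex{3,3,2,1} = 0
G(33) = mex{0,2,3,2} = 1
G(n+16) = G(n) holds for n = 0,…,8 (a full window of length max(S) = 9), so the sequence is purely periodic with period 16.

16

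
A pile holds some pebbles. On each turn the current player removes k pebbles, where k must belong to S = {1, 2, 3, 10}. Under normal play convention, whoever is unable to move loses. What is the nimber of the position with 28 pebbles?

0

n :  0  1  2  3  4  5  6  7  8  9 10 11 12 13 14 15 16 17 18 19 20 21 22 23 24 25 26 27 28
G :  0  1  2  3  0  1  2  3  0  1  2  3  0  1  2  3  0  1  2  3  0  1  2  3  0  1  2  3  0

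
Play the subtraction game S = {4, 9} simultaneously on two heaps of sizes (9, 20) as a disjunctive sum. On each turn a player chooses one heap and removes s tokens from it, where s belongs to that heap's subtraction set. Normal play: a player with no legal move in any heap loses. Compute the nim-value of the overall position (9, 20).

All heaps use S = {4, 9}:
G(0) = 0
G(1) = mex{} = 0
G(2) = mex{} = 0
G(3) = mex{} = 0
G(4) = mex{0} = 1
G(5) = mex{0} = 1
G(6) = mex{0} = 1
G(7) = mex{0} = 1
G(8) = mex{1} = 0
G(9) = mex{1,0} = 2
G(10) = mex{1,0} = 2
G(11) = mex{1,0} = 2
G(12) = mex{0,0} = 1
G(13) = mex{2,1} = 0
G(14) = mex{2,1} = 0
G(15) = mex{2,1} = 0
G(16) = mex{1,1} = 0
G(17) = mex{0,0} = 1
G(18) = mex{0,2} = 1
G(19) = mex{0,2} = 1
G(20) = mex{0,2} = 1
Heap A: G(9) = 2.
Heap B: G(20) = 1.
Combined Grundy value = 2 ⊕ 1 = 3.

3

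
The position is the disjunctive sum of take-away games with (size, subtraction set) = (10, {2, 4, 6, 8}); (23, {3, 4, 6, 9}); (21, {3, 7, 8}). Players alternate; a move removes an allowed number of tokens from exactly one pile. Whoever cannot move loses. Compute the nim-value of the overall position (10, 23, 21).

Pile A, S = {2, 4, 6, 8}:
n :  0  1  2  3  4  5  6  7  8  9 10
G :  0  0  1  1  2  2  3  3  4  4  0
G_A(10) = 0.
Pile B, S = {3, 4, 6, 9}:
n :  0  1  2  3  4  5  6  7  8  9 10 11 12 13 14 15 16 17 18 19 20 21 22 23
G :  0  0  0  1  1  1  2  2  2  3  3  3  0  0  0  1  1  1  2  2  2  3  3  3
G_B(23) = 3.
Pile C, S = {3, 7, 8}:
G(0) = 0
G(1) = mex{} = 0
G(2) = mex{} = 0
G(3) = mex{0} = 1
G(4) = mex{0} = 1
G(5) = mex{0} = 1
G(6) = mex{1} = 0
G(7) = mex{1,0} = 2
G(8) = mex{1,0,0} = 2
G(9) = mex{0,0,0} = 1
G(10) = mex{2,1,0} = 3
G(11) = mex{2,1,1} = 0
G(12) = mex{1,1,1} = 0
G(13) = mex{3,0,1} = 2
G(14) = mex{0,2,0} = 1
G(15) = mex{0,2,2} = 1
G(16) = mex{2,1,2} = 0
G(17) = mex{1,3,1} = 0
G(18) = mex{1,0,3} = 2
G(19) = mex{0,0,0} = 1
G(20) = mex{0,2,0} = 1
G(21) = mex{2,1,2} = 0
G_C(21) = 0.
Combined Grundy value = 0 ⊕ 3 ⊕ 0 = 3.

3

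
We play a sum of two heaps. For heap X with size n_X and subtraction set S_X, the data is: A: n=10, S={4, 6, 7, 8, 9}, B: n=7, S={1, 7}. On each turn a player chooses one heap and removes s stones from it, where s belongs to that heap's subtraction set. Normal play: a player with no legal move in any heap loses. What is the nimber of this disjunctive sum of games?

Heap A, S = {4, 6, 7, 8, 9}:
G(0) = 0
G(1) = mex{} = 0
G(2) = mex{} = 0
G(3) = mex{} = 0
G(4) = mex{0} = 1
G(5) = mex{0} = 1
G(6) = mex{0,0} = 1
G(7) = mex{0,0,0} = 1
G(8) = mex{1,0,0,0} = 2
G(9) = mex{1,0,0,0,0} = 2
G(10) = mex{1,1,0,0,0} = 2
G_A(10) = 2.
Heap B, S = {1, 7}:
n : 0 1 2 3 4 5 6 7
G : 0 1 0 1 0 1 0 1
G_B(7) = 1.
Combined Grundy value = 2 ⊕ 1 = 3.

3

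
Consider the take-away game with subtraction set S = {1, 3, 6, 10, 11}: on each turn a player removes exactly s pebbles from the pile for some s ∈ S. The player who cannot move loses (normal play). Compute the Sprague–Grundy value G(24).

1

G(0) = 0
G(1) = mex{0} = 1
G(2) = mex{1} = 0
G(3) = mex{0,0} = 1
G(4) = mex{1,1} = 0
G(5) = mex{0,0} = 1
G(6) = mex{1,1,0} = 2
G(7) = mex{2,0,1} = 3
G(8) = mex{3,1,0} = 2
G(9) = mex{2,2,1} = 0
G(10) = mex{0,3,0,0} = 1
G(11) = mex{1,2,1,1,0} = 3
G(12) = mex{3,0,2,0,1} = 4
G(13) = mex{4,1,3,1,0} = 2
G(14) = mex{2,3,2,0,1} = 4
G(15) = mex{4,4,0,1,0} = 2
G(16) = mex{2,2,1,2,1} = 0
G(17) = mex{0,4,3,3,2} = 1
G(18) = mex{1,2,4,2,3} = 0
G(19) = mex{0,0,2,0,2} = 1
G(20) = mex{1,1,4,1,0} = 2
G(21) = mex{2,0,2,3,1} = 4
G(22) = mex{4,1,0,4,3} = 2
G(23) = mex{2,2,1,2,4} = 0
G(24) = mex{0,4,0,4,2} = 1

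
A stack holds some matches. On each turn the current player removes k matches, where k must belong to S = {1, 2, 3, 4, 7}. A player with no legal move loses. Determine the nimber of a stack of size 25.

0

G(0) = 0
G(1) = mex{0} = 1
G(2) = mex{1,0} = 2
G(3) = mex{2,1,0} = 3
G(4) = mex{3,2,1,0} = 4
G(5) = mex{4,3,2,1} = 0
G(6) = mex{0,4,3,2} = 1
G(7) = mex{1,0,4,3,0} = 2
G(8) = mex{2,1,0,4,1} = 3
G(9) = mex{3,2,1,0,2} = 4
G(10) = mex{4,3,2,1,3} = 0
G(11) = mex{0,4,3,2,4} = 1
G(12) = mex{1,0,4,3,0} = 2
G(13) = mex{2,1,0,4,1} = 3
G(14) = mex{3,2,1,0,2} = 4
G(15) = mex{4,3,2,1,3} = 0
G(16) = mex{0,4,3,2,4} = 1
G(17) = mex{1,0,4,3,0} = 2
G(18) = mex{2,1,0,4,1} = 3
G(19) = mex{3,2,1,0,2} = 4
G(20) = mex{4,3,2,1,3} = 0
G(21) = mex{0,4,3,2,4} = 1
G(22) = mex{1,0,4,3,0} = 2
G(23) = mex{2,1,0,4,1} = 3
G(24) = mex{3,2,1,0,2} = 4
G(25) = mex{4,3,2,1,3} = 0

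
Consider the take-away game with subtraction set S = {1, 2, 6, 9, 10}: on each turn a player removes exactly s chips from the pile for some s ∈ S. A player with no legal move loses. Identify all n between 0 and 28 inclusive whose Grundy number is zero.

0, 3, 7, 11, 14, 18, 22, 25

n :  0  1  2  3  4  5  6  7  8  9 10 11 12 13 14 15 16 17 18 19 20 21 22 23 24 25 26 27 28
G :  0  1  2  0  1  2  3  0  1  2  3  0  1  2  0  1  2  3  0  1  2  3  0  1  2  0  1  2  3
P-positions are exactly the n with G(n) = 0.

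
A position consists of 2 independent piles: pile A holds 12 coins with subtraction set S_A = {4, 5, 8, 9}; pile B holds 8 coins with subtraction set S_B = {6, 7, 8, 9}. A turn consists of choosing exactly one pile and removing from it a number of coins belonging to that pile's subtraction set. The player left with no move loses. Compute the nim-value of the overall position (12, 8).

2

Pile A, S = {4, 5, 8, 9}:
G(0) = 0
G(1) = mex{} = 0
G(2) = mex{} = 0
G(3) = mex{} = 0
G(4) = mex{0} = 1
G(5) = mex{0,0} = 1
G(6) = mex{0,0} = 1
G(7) = mex{0,0} = 1
G(8) = mex{1,0,0} = 2
G(9) = mex{1,1,0,0} = 2
G(10) = mex{1,1,0,0} = 2
G(11) = mex{1,1,0,0} = 2
G(12) = mex{2,1,1,0} = 3
G_A(12) = 3.
Pile B, S = {6, 7, 8, 9}:
n : 0 1 2 3 4 5 6 7 8
G : 0 0 0 0 0 0 1 1 1
G_B(8) = 1.
Combined Grundy value = 3 ⊕ 1 = 2.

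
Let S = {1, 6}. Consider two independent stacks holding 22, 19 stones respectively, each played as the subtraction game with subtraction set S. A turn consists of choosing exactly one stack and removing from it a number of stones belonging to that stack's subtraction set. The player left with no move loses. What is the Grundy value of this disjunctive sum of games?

0

All stacks use S = {1, 6}:
n :  0  1  2  3  4  5  6  7  8  9 10 11 12 13 14 15 16 17 18 19 20 21 22
G :  0  1  0  1  0  1  2  0  1  0  1  0  1  2  0  1  0  1  0  1  2  0  1
Stack A: G(22) = 1.
Stack B: G(19) = 1.
Combined Grundy value = 1 ⊕ 1 = 0.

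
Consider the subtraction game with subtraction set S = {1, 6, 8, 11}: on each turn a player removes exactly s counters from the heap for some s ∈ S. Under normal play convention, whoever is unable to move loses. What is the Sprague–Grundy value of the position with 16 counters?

n :  0  1  2  3  4  5  6  7  8  9 10 11 12 13 14 15 16
G :  0  1  0  1  0  1  2  0  1  0  1  2  3  2  0  1  0

0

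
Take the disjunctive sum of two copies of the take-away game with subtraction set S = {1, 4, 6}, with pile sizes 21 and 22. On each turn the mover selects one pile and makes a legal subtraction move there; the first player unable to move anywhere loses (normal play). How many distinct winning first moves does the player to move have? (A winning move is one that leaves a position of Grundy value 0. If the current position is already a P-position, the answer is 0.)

All piles use S = {1, 4, 6}:
n :  0  1  2  3  4  5  6  7  8  9 10 11 12 13 14 15 16 17 18 19 20 21 22
G :  0  1  0  1  2  0  1  0  1  2  0  1  0  1  2  0  1  0  1  2  0  1  0
Pile A: G(21) = 1.
Pile B: G(22) = 0.
Combined Grundy value = 1 ⊕ 0 = 1.
A winning move leaves total XOR = 0, i.e. changes one component's Grundy value g to g ⊕ X where X is the current total.
Pile A: need g' = 1⊕1 = 0. Options: 21−1→G=0, 21−4→G=0, 21−6→G=0. Hits: 3.
Pile B: need g' = 0⊕1 = 1. Options: 22−1→G=1, 22−4→G=1, 22−6→G=1. Hits: 3.

6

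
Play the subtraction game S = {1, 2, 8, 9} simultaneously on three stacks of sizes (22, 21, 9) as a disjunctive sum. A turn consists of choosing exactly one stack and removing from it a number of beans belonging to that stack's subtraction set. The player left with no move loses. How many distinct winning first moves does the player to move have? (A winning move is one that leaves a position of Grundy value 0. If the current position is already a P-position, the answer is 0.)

All stacks use S = {1, 2, 8, 9}:
n :  0  1  2  3  4  5  6  7  8  9 10 11 12 13 14 15 16 17 18 19 20 21 22
G :  0  1  2  0  1  2  0  1  2  3  0  1  2  0  1  2  0  1  2  3  0  1  2
Stack A: G(22) = 2.
Stack B: G(21) = 1.
Stack C: G(9) = 3.
Combined Grundy value = 2 ⊕ 1 ⊕ 3 = 0.
A winning move leaves total XOR = 0, i.e. changes one component's Grundy value g to g ⊕ X where X is the current total.
Stack A: target g' = 2⊕0 = 2, but every legal move changes the Grundy value (mex property), so 0 moves.
Stack B: target g' = 1⊕0 = 1, but every legal move changes the Grundy value (mex property), so 0 moves.
Stack C: target g' = 3⊕0 = 3, but every legal move changes the Grundy value (mex property), so 0 moves.

0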